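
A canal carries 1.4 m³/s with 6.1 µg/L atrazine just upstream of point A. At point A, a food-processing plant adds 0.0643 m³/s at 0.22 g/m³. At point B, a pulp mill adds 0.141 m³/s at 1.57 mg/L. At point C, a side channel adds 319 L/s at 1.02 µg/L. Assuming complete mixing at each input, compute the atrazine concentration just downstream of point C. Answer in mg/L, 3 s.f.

6.1 µg/L = 0.0061 mg/L.
After input A: C = (1.4·0.0061 + 0.0643·0.22) / 1.464 = 0.01549 mg/L.
After input B: C = (1.464·0.01549 + 0.141·1.57) / 1.605 = 0.152 mg/L.
319 L/s = 0.319 m³/s.
1.02 µg/L = 0.00102 mg/L.
After input C: C = (1.605·0.152 + 0.319·0.00102) / 1.924 = 0.127 mg/L.

0.127 mg/L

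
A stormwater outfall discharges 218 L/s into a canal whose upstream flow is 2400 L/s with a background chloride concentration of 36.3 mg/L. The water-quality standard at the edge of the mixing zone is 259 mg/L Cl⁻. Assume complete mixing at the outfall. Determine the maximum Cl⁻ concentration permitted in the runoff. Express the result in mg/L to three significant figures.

2710 mg/L

218 L/s = 0.218 m³/s.
2400 L/s = 2.4 m³/s.
Mass balance: 259·2.618 = 0.218·Cₑ + 2.4·36.3.
Cₑ = (678.1 − 87.12) / 0.218 = 2711 mg/L.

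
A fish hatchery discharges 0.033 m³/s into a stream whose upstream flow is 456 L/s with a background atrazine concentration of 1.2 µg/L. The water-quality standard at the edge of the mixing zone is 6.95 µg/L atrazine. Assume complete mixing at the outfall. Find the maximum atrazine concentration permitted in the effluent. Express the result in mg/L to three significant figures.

456 L/s = 0.456 m³/s.
1.2 µg/L = 0.0012 mg/L.
6.95 µg/L = 0.00695 mg/L.
Mass balance: 0.00695·0.489 = 0.033·Cₑ + 0.456·0.0012.
Cₑ = (0.003399 − 0.0005472) / 0.033 = 0.0864 mg/L.

0.0864 mg/L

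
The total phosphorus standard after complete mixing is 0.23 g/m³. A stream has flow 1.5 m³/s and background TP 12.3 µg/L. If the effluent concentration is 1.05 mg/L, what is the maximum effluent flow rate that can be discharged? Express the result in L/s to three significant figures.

398 L/s

12.3 µg/L = 0.0123 mg/L.
Mass balance at complete mixing: C_std·(Q_w + Q_r) = Q_w·C_e + Q_r·C_b.
Rearranging, Q_w = Q_r·(C_std − C_b)/(C_e − C_std) = 1.5·(0.23 − 0.0123) / (1.05 − 0.23) = 0.3982 m³/s.
= 398.2 L/s.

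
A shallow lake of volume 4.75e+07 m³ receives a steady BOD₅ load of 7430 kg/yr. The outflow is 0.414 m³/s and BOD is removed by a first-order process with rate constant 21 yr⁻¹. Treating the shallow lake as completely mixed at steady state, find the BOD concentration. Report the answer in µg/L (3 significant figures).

Outflow Q = 0.414 m³/s × 3.156e+07 s/yr = 1.306e+07 m³/yr.
Steady-state CSTR mass balance: W = Q·C + k·V·C, so C = W/(Q + kV).
Q + kV = 1.306e+07 + 21·4.75e+07 = 1.011e+09 m³/yr.
C = 7430/1.011e+09 = 7.352e-06 kg/m³ = 0.007352 mg/L = 7.352 µg/L.

7.35 µg/L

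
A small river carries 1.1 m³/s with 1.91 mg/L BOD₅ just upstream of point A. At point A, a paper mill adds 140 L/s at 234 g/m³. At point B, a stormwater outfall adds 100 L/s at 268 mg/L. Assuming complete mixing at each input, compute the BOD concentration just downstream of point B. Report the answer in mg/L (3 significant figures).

140 L/s = 0.14 m³/s.
After input A: C = (1.1·1.91 + 0.14·234) / 1.24 = 28.11 mg/L.
100 L/s = 0.1 m³/s.
After input B: C = (1.24·28.11 + 0.1·268) / 1.34 = 46.02 mg/L.

46.0 mg/L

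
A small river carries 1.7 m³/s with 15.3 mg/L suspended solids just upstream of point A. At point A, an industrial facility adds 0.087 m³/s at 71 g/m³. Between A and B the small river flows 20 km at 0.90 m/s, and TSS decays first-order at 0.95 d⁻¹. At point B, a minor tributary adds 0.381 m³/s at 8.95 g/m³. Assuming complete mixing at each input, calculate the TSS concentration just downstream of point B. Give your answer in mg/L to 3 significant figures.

13.2 mg/L

After input A: C = (1.7·15.3 + 0.087·71) / 1.787 = 18.01 mg/L.
Over the 20 km reach to input B (t = 2.222e+04 s = 0.2572 d), decay gives C = 18.01·exp(−0.95·0.2572) = 14.11 mg/L.
After input B: C = (1.787·14.11 + 0.381·8.95) / 2.168 = 13.2 mg/L.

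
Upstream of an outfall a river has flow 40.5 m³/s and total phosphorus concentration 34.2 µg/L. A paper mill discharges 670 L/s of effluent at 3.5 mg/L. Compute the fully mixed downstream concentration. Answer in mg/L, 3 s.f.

0.0906 mg/L

670 L/s = 0.67 m³/s.
34.2 µg/L = 0.0342 mg/L.
By mass balance at complete mixing, C = (0.67·3.5 + 40.5·0.0342) / (0.67 + 40.5) = 3.73/41.17 = 0.0906 mg/L.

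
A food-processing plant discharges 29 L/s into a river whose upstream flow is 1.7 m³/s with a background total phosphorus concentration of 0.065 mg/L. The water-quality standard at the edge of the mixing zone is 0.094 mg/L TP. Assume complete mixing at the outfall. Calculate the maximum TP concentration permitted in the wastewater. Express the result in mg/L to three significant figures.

29 L/s = 0.029 m³/s.
Mass balance: 0.094·1.729 = 0.029·Cₑ + 1.7·0.065.
Cₑ = (0.1625 − 0.1105) / 0.029 = 1.794 mg/L.

1.79 mg/L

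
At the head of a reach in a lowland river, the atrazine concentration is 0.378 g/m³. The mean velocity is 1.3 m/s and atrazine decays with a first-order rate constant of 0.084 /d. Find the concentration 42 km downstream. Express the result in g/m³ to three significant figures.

0.366 g/m³

Travel time t = 42 km / 1.3 m/s = 4.2e+04/1.3 = 3.231e+04 s = 0.3739 d.
First-order decay: C = 0.378·exp(−0.084·0.3739) = 0.378·0.9691 = 0.3663 g/m³.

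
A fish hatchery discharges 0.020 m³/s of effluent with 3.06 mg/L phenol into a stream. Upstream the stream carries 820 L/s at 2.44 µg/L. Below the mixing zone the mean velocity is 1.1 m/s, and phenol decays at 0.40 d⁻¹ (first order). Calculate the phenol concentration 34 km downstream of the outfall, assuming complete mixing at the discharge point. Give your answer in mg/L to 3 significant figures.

0.0652 mg/L

820 L/s = 0.82 m³/s.
2.44 µg/L = 0.00244 mg/L.
After complete mixing, C₀ = (0.02·3.06 + 0.82·0.00244) / 0.84 = 0.07524 mg/L.
Travel time t = 3.4e+04 m / 1.1 m/s = 3.091e+04 s = 0.3577 d.
C = 0.07524·exp(−0.40·0.3577) = 0.07524·0.8667 = 0.06521 mg/L.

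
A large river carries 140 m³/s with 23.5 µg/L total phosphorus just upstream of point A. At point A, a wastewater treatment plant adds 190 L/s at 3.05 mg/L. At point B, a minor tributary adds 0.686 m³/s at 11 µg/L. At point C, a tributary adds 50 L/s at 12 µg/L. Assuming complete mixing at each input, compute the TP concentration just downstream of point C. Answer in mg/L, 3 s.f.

23.5 µg/L = 0.0235 mg/L.
190 L/s = 0.19 m³/s.
After input A: C = (140·0.0235 + 0.19·3.05) / 140.2 = 0.0276 mg/L.
11 µg/L = 0.011 mg/L.
After input B: C = (140.2·0.0276 + 0.686·0.011) / 140.9 = 0.02752 mg/L.
50 L/s = 0.05 m³/s.
12 µg/L = 0.012 mg/L.
After input C: C = (140.9·0.02752 + 0.05·0.012) / 140.9 = 0.02752 mg/L.

0.0275 mg/L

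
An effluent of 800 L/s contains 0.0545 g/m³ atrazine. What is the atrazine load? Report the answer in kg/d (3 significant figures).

800 L/s = 0.8 m³/s.
Mass flux = Q·C = 0.8 m³/s × 0.0545 g/m³ = 0.0436 g/s.
= 0.0436 g/s × 86.4 = 3.767 kg/d.

3.77 kg/d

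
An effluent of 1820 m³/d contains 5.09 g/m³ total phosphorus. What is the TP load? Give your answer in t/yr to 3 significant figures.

1820 m³/d = 0.02106 m³/s.
Mass flux = Q·C = 0.02106 m³/s × 5.09 g/m³ = 0.1072 g/s.
= 0.1072 g/s × 31.56 = 3.384 t/yr.

3.38 t/yr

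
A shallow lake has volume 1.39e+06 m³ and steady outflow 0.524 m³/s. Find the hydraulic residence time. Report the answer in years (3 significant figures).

0.0841 yr

Q = 0.524 m³/s × 3.156e+07 s/yr = 1.654e+07 m³/yr.
Hydraulic residence time τ = V/Q = 1.39e+06/1.654e+07 = 0.08406 yr.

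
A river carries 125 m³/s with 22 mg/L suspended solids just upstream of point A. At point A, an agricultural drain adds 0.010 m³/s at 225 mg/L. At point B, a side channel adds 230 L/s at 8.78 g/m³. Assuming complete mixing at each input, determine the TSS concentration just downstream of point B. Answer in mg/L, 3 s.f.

22.0 mg/L

After input A: C = (125·22 + 0.01·225) / 125 = 22.02 mg/L.
230 L/s = 0.23 m³/s.
After input B: C = (125·22.02 + 0.23·8.78) / 125.2 = 21.99 mg/L.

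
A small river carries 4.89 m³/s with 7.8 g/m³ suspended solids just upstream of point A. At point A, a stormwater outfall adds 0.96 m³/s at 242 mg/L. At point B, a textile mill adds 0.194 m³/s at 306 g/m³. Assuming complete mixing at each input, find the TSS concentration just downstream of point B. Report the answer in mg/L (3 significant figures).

After input A: C = (4.89·7.8 + 0.96·242) / 5.85 = 46.23 mg/L.
After input B: C = (5.85·46.23 + 0.194·306) / 6.044 = 54.57 mg/L.

54.6 mg/L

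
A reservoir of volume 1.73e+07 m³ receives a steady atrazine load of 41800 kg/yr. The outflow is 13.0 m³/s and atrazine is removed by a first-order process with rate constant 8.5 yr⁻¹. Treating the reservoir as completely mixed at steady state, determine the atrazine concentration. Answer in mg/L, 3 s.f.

Outflow Q = 13.0 m³/s × 3.156e+07 s/yr = 4.102e+08 m³/yr.
Steady-state CSTR mass balance: W = Q·C + k·V·C, so C = W/(Q + kV).
Q + kV = 4.102e+08 + 8.5·1.73e+07 = 5.573e+08 m³/yr.
C = 41800/5.573e+08 = 7.5e-05 kg/m³ = 0.075 mg/L.

0.0750 mg/L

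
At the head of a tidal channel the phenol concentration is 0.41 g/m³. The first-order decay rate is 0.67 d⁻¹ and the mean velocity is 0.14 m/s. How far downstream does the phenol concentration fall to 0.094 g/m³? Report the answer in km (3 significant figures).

26.6 km

From C = C₀·e^(−kt), t = ln(C₀/C)/k = ln(0.41/0.094)/0.67 = 1.473/0.67 = 2.198 d.
Distance = v·t = 0.14 m/s × 1.899e+05 s = 2.659e+04 m = 26.59 km.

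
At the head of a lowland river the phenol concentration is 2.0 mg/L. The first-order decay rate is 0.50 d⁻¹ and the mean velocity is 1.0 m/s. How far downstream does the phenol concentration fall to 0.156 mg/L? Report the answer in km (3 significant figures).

From C = C₀·e^(−kt), t = ln(C₀/C)/k = ln(2.0/0.156)/0.50 = 2.551/0.50 = 5.102 d.
Distance = v·t = 1.0 m/s × 4.408e+05 s = 4.408e+05 m = 440.8 km.

441 km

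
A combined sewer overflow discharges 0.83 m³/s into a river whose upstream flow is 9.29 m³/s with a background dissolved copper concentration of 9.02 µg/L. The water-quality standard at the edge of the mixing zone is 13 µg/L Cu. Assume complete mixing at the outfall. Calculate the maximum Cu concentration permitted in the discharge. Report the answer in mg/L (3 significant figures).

0.0575 mg/L

9.02 µg/L = 0.00902 mg/L.
13 µg/L = 0.013 mg/L.
Mass balance: 0.013·10.12 = 0.83·Cₑ + 9.29·0.00902.
Cₑ = (0.1316 − 0.0838) / 0.83 = 0.05755 mg/L.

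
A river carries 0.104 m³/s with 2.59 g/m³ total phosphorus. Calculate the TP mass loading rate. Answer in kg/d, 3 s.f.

23.3 kg/d

Mass flux = Q·C = 0.104 m³/s × 2.59 g/m³ = 0.2694 g/s.
= 0.2694 g/s × 86.4 = 23.27 kg/d.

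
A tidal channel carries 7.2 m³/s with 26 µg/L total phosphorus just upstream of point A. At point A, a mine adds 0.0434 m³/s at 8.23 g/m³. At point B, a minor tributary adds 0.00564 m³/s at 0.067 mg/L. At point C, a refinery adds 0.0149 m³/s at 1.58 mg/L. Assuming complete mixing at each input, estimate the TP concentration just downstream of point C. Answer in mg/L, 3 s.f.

0.0782 mg/L

26 µg/L = 0.026 mg/L.
After input A: C = (7.2·0.026 + 0.0434·8.23) / 7.243 = 0.07516 mg/L.
After input B: C = (7.243·0.07516 + 0.00564·0.067) / 7.249 = 0.07515 mg/L.
After input C: C = (7.249·0.07515 + 0.0149·1.58) / 7.264 = 0.07824 mg/L.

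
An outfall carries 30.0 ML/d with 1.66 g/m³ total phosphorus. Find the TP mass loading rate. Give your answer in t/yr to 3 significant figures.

30.0 ML/d = 0.3472 m³/s.
Mass flux = Q·C = 0.3472 m³/s × 1.66 g/m³ = 0.5764 g/s.
= 0.5764 g/s × 31.56 = 18.19 t/yr.

18.2 t/yr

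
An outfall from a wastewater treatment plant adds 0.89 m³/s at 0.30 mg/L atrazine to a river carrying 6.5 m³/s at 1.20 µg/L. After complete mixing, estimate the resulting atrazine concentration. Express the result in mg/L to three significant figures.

0.0372 mg/L

1.20 µg/L = 0.0012 mg/L.
Conservation of mass across the mixing zone: C = (0.89·0.3 + 6.5·0.0012) / (0.89 + 6.5) = 0.2748/7.39 = 0.03719 mg/L.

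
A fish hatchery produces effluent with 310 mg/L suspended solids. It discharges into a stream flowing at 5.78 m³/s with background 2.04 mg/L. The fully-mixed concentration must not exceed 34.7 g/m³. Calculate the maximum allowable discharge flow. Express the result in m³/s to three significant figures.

Mass balance at complete mixing: C_std·(Q_w + Q_r) = Q_w·C_e + Q_r·C_b.
Rearranging, Q_w = Q_r·(C_std − C_b)/(C_e − C_std) = 5.78·(34.7 − 2.04) / (310 − 34.7) = 0.6857 m³/s.

0.686 m³/s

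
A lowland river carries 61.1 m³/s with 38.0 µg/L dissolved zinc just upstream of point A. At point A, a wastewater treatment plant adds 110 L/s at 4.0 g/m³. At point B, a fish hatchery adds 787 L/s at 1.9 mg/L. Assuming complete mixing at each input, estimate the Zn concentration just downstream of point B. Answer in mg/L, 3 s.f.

38.0 µg/L = 0.038 mg/L.
110 L/s = 0.11 m³/s.
After input A: C = (61.1·0.038 + 0.11·4) / 61.21 = 0.04512 mg/L.
787 L/s = 0.787 m³/s.
After input B: C = (61.21·0.04512 + 0.787·1.9) / 62 = 0.06867 mg/L.

0.0687 mg/L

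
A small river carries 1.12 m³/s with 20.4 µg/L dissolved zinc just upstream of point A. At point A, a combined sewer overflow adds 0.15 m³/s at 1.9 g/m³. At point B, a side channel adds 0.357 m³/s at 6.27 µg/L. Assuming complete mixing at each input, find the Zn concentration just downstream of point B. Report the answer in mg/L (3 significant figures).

0.191 mg/L

20.4 µg/L = 0.0204 mg/L.
After input A: C = (1.12·0.0204 + 0.15·1.9) / 1.27 = 0.2424 mg/L.
6.27 µg/L = 0.00627 mg/L.
After input B: C = (1.27·0.2424 + 0.357·0.00627) / 1.627 = 0.1906 mg/L.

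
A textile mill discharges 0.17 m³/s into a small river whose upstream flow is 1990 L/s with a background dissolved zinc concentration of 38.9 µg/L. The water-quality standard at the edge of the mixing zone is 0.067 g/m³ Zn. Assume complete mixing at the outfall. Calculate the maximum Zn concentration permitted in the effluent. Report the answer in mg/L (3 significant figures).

1990 L/s = 1.99 m³/s.
38.9 µg/L = 0.0389 mg/L.
Mass balance: 0.067·2.16 = 0.17·Cₑ + 1.99·0.0389.
Cₑ = (0.1447 − 0.07741) / 0.17 = 0.3959 mg/L.

0.396 mg/L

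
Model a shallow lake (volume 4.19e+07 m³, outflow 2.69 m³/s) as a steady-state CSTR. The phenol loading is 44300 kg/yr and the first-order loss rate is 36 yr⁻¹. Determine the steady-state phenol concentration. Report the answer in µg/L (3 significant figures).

27.8 µg/L

Outflow Q = 2.69 m³/s × 3.156e+07 s/yr = 8.489e+07 m³/yr.
Steady-state CSTR mass balance: W = Q·C + k·V·C, so C = W/(Q + kV).
Q + kV = 8.489e+07 + 36·4.19e+07 = 1.593e+09 m³/yr.
C = 44300/1.593e+09 = 2.78e-05 kg/m³ = 0.0278 mg/L = 27.8 µg/L.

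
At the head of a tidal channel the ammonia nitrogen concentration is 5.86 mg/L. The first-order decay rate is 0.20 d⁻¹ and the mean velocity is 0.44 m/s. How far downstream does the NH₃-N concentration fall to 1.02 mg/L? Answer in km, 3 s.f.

From C = C₀·e^(−kt), t = ln(C₀/C)/k = ln(5.86/1.02)/0.20 = 1.748/0.20 = 8.742 d.
Distance = v·t = 0.44 m/s × 7.553e+05 s = 3.323e+05 m = 332.3 km.

332 km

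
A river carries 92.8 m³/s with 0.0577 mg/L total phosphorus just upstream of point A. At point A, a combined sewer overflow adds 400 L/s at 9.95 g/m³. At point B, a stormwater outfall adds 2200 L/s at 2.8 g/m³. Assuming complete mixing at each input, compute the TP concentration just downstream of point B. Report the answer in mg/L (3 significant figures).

0.162 mg/L

400 L/s = 0.4 m³/s.
After input A: C = (92.8·0.0577 + 0.4·9.95) / 93.2 = 0.1002 mg/L.
2200 L/s = 2.2 m³/s.
After input B: C = (93.2·0.1002 + 2.2·2.8) / 95.4 = 0.1624 mg/L.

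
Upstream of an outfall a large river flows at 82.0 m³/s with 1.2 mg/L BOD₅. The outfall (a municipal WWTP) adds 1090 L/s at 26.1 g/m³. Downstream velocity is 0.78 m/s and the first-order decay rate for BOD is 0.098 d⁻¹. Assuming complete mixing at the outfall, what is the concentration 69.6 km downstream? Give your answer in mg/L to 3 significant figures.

1090 L/s = 1.09 m³/s.
After complete mixing, C₀ = (1.09·26.1 + 82·1.2) / 83.09 = 1.527 mg/L.
Travel time t = 6.96e+04 m / 0.78 m/s = 8.923e+04 s = 1.033 d.
C = 1.527·exp(−0.098·1.033) = 1.527·0.9037 = 1.38 mg/L.

1.38 mg/L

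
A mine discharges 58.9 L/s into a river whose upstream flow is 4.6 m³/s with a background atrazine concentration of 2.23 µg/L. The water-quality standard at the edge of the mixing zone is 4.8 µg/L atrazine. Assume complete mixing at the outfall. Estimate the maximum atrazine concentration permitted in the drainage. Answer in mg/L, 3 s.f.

0.206 mg/L

58.9 L/s = 0.0589 m³/s.
2.23 µg/L = 0.00223 mg/L.
4.8 µg/L = 0.0048 mg/L.
Mass balance: 0.0048·4.659 = 0.0589·Cₑ + 4.6·0.00223.
Cₑ = (0.02236 − 0.01026) / 0.0589 = 0.2055 mg/L.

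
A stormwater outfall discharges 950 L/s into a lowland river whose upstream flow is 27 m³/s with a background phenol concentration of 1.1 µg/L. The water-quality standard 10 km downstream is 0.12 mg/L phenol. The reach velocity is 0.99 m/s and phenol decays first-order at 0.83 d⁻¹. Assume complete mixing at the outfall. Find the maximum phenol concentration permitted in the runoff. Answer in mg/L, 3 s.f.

3.86 mg/L

950 L/s = 0.95 m³/s.
1.1 µg/L = 0.0011 mg/L.
Travel time to the compliance point: t = 1e+04/0.99 = 1.01e+04 s = 0.1169 d; decay factor exp(−0.83·0.1169) = 0.9075.
So the concentration just after mixing may be at most 0.12/0.9075 = 0.1322 mg/L.
Mass balance: 0.1322·27.95 = 0.95·Cₑ + 27·0.0011.
Cₑ = (3.696 − 0.0297) / 0.95 = 3.859 mg/L.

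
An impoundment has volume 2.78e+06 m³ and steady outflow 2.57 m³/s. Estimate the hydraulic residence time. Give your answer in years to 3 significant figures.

Q = 2.57 m³/s × 3.156e+07 s/yr = 8.11e+07 m³/yr.
Hydraulic residence time τ = V/Q = 2.78e+06/8.11e+07 = 0.03428 yr.

0.0343 yr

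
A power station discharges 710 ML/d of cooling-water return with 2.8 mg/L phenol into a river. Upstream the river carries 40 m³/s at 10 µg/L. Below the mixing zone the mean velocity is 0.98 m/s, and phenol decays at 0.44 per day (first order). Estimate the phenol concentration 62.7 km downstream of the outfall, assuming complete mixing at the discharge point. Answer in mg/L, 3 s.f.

710 ML/d = 8.218 m³/s.
10 µg/L = 0.01 mg/L.
After complete mixing, C₀ = (8.218·2.8 + 40·0.01) / 48.22 = 0.4855 mg/L.
Travel time t = 6.27e+04 m / 0.98 m/s = 6.398e+04 s = 0.7405 d.
C = 0.4855·exp(−0.44·0.7405) = 0.4855·0.7219 = 0.3505 mg/L.

0.350 mg/L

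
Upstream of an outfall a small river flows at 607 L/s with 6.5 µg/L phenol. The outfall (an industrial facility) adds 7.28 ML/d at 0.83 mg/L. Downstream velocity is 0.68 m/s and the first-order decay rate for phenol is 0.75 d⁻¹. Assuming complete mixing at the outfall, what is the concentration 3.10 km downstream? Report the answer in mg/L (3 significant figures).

0.103 mg/L

7.28 ML/d = 0.08426 m³/s.
607 L/s = 0.607 m³/s.
6.5 µg/L = 0.0065 mg/L.
After complete mixing, C₀ = (0.08426·0.83 + 0.607·0.0065) / 0.6913 = 0.1069 mg/L.
Travel time t = 3100 m / 0.68 m/s = 4559 s = 0.05276 d.
C = 0.1069·exp(−0.75·0.05276) = 0.1069·0.9612 = 0.1027 mg/L.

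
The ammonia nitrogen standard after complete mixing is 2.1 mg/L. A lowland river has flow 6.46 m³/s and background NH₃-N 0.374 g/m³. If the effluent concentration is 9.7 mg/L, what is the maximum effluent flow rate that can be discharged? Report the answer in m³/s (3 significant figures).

1.47 m³/s

Mass balance at complete mixing: C_std·(Q_w + Q_r) = Q_w·C_e + Q_r·C_b.
Rearranging, Q_w = Q_r·(C_std − C_b)/(C_e − C_std) = 6.46·(2.1 − 0.374) / (9.7 − 2.1) = 1.467 m³/s.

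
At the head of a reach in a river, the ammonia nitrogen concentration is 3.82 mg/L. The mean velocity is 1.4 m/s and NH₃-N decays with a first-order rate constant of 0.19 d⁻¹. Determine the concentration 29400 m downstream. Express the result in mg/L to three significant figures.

3.65 mg/L

Travel time t = 29400 m / 1.4 m/s = 2.94e+04/1.4 = 2.1e+04 s = 0.2431 d.
First-order decay: C = 3.82·exp(−0.19·0.2431) = 3.82·0.9549 = 3.648 mg/L.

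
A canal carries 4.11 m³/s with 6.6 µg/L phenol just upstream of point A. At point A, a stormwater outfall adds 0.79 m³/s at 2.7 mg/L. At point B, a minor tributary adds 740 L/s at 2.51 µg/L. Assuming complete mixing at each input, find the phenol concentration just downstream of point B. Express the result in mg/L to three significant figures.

0.383 mg/L

6.6 µg/L = 0.0066 mg/L.
After input A: C = (4.11·0.0066 + 0.79·2.7) / 4.9 = 0.4408 mg/L.
740 L/s = 0.74 m³/s.
2.51 µg/L = 0.00251 mg/L.
After input B: C = (4.9·0.4408 + 0.74·0.00251) / 5.64 = 0.3833 mg/L.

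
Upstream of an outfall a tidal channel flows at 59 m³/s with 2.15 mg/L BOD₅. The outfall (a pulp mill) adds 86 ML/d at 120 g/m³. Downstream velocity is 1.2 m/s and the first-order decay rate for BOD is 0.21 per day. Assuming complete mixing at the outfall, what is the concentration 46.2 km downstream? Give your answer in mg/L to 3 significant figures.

86 ML/d = 0.9954 m³/s.
After complete mixing, C₀ = (0.9954·120 + 59·2.15) / 60 = 4.105 mg/L.
Travel time t = 4.62e+04 m / 1.2 m/s = 3.85e+04 s = 0.4456 d.
C = 4.105·exp(−0.21·0.4456) = 4.105·0.9107 = 3.738 mg/L.

3.74 mg/L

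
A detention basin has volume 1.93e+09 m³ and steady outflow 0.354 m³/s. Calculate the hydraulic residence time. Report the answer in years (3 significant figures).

173 yr

Q = 0.354 m³/s × 3.156e+07 s/yr = 1.117e+07 m³/yr.
Hydraulic residence time τ = V/Q = 1.93e+09/1.117e+07 = 172.8 yr.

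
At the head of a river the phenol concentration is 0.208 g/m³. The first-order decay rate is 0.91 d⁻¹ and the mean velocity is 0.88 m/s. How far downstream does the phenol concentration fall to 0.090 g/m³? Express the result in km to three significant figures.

70.0 km

From C = C₀·e^(−kt), t = ln(C₀/C)/k = ln(0.208/0.090)/0.91 = 0.8377/0.91 = 0.9206 d.
Distance = v·t = 0.88 m/s × 7.954e+04 s = 6.999e+04 m = 69.99 km.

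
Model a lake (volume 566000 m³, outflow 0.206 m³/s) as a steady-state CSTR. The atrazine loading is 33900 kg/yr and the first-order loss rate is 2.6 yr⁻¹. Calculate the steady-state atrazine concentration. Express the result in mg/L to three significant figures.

4.25 mg/L

Outflow Q = 0.206 m³/s × 3.156e+07 s/yr = 6.501e+06 m³/yr.
Steady-state CSTR mass balance: W = Q·C + k·V·C, so C = W/(Q + kV).
Q + kV = 6.501e+06 + 2.6·566000 = 7.972e+06 m³/yr.
C = 33900/7.972e+06 = 0.004252 kg/m³ = 4.252 mg/L.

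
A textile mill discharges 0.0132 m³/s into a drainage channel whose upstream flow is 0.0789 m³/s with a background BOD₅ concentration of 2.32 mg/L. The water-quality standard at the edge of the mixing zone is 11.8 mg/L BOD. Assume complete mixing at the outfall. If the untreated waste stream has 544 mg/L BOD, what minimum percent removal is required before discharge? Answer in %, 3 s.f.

87.4 %

Mass balance: 11.8·0.0921 = 0.0132·Cₑ + 0.0789·2.32.
Cₑ = (1.087 − 0.183) / 0.0132 = 68.46 mg/L.
Required removal = 1 − 68.46/544 = 87.41 %.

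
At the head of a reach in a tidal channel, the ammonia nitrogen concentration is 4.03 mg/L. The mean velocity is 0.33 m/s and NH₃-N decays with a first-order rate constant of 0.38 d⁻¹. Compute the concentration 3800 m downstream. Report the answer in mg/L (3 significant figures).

Travel time t = 3800 m / 0.33 m/s = 3800/0.33 = 1.152e+04 s = 0.1333 d.
First-order decay: C = 4.03·exp(−0.38·0.1333) = 4.03·0.9506 = 3.831 mg/L.

3.83 mg/L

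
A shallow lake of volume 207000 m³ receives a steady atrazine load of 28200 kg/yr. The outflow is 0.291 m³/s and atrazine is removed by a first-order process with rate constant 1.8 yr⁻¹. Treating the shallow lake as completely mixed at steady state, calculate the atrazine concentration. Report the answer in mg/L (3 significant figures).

Outflow Q = 0.291 m³/s × 3.156e+07 s/yr = 9.183e+06 m³/yr.
Steady-state CSTR mass balance: W = Q·C + k·V·C, so C = W/(Q + kV).
Q + kV = 9.183e+06 + 1.8·207000 = 9.556e+06 m³/yr.
C = 28200/9.556e+06 = 0.002951 kg/m³ = 2.951 mg/L.

2.95 mg/L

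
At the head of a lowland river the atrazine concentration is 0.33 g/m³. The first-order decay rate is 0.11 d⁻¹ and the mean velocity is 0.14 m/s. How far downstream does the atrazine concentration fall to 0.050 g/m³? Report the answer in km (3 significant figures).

208 km

From C = C₀·e^(−kt), t = ln(C₀/C)/k = ln(0.33/0.050)/0.11 = 1.887/0.11 = 17.16 d.
Distance = v·t = 0.14 m/s × 1.482e+06 s = 2.075e+05 m = 207.5 km.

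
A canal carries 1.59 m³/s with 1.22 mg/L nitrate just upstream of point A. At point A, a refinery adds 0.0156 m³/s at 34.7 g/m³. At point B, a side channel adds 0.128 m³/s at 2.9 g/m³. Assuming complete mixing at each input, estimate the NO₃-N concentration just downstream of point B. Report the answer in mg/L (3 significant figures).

After input A: C = (1.59·1.22 + 0.0156·34.7) / 1.606 = 1.545 mg/L.
After input B: C = (1.606·1.545 + 0.128·2.9) / 1.734 = 1.645 mg/L.

1.65 mg/L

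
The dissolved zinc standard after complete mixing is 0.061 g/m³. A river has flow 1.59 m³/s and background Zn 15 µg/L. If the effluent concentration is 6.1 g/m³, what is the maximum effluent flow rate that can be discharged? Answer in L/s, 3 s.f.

15 µg/L = 0.015 mg/L.
Mass balance at complete mixing: C_std·(Q_w + Q_r) = Q_w·C_e + Q_r·C_b.
Rearranging, Q_w = Q_r·(C_std − C_b)/(C_e − C_std) = 1.59·(0.061 − 0.015) / (6.1 − 0.061) = 0.01211 m³/s.
= 12.11 L/s.

12.1 L/s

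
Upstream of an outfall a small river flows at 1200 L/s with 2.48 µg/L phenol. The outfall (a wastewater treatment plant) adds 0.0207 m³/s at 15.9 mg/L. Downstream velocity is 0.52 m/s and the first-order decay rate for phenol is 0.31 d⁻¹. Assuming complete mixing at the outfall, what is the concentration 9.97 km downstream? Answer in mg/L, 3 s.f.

0.254 mg/L

1200 L/s = 1.2 m³/s.
2.48 µg/L = 0.00248 mg/L.
After complete mixing, C₀ = (0.0207·15.9 + 1.2·0.00248) / 1.221 = 0.2721 mg/L.
Travel time t = 9970 m / 0.52 m/s = 1.917e+04 s = 0.2219 d.
C = 0.2721·exp(−0.31·0.2219) = 0.2721·0.9335 = 0.254 mg/L.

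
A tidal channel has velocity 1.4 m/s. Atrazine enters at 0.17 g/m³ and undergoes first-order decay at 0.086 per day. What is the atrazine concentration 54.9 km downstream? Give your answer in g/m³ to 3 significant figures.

Travel time t = 54.9 km / 1.4 m/s = 5.49e+04/1.4 = 3.921e+04 s = 0.4539 d.
First-order decay: C = 0.17·exp(−0.086·0.4539) = 0.17·0.9617 = 0.1635 g/m³.

0.163 g/m³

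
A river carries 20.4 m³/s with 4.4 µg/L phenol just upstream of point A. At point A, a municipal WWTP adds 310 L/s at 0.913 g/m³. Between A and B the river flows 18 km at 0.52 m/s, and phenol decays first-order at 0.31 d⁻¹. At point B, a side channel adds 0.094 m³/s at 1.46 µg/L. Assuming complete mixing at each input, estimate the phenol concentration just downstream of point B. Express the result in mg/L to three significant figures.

4.4 µg/L = 0.0044 mg/L.
310 L/s = 0.31 m³/s.
After input A: C = (20.4·0.0044 + 0.31·0.913) / 20.71 = 0.018 mg/L.
Over the 18 km reach to input B (t = 3.462e+04 s = 0.4006 d), decay gives C = 0.018·exp(−0.31·0.4006) = 0.0159 mg/L.
1.46 µg/L = 0.00146 mg/L.
After input B: C = (20.71·0.0159 + 0.094·0.00146) / 20.8 = 0.01583 mg/L.

0.0158 mg/L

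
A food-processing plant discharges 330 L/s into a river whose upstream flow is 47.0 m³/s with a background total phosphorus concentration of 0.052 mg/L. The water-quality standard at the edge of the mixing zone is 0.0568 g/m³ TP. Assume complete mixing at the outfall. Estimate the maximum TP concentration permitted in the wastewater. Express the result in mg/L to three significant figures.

0.740 mg/L

330 L/s = 0.33 m³/s.
Mass balance: 0.0568·47.33 = 0.33·Cₑ + 47·0.052.
Cₑ = (2.688 − 2.444) / 0.33 = 0.7404 mg/L.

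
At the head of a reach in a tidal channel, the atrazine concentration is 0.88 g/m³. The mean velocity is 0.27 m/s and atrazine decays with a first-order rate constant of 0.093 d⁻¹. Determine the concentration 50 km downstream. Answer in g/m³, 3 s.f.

Travel time t = 50 km / 0.27 m/s = 5e+04/0.27 = 1.852e+05 s = 2.143 d.
First-order decay: C = 0.88·exp(−0.093·2.143) = 0.88·0.8193 = 0.721 g/m³.

0.721 g/m³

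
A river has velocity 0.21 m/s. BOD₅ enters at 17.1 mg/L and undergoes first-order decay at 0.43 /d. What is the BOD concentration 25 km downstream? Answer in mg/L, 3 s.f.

9.46 mg/L

Travel time t = 25 km / 0.21 m/s = 2.5e+04/0.21 = 1.19e+05 s = 1.378 d.
First-order decay: C = 17.1·exp(−0.43·1.378) = 17.1·0.553 = 9.455 mg/L.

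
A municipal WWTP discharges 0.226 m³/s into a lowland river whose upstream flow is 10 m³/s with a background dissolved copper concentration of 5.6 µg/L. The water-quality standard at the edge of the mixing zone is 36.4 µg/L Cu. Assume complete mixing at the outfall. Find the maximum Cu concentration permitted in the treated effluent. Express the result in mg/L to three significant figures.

1.40 mg/L

5.6 µg/L = 0.0056 mg/L.
36.4 µg/L = 0.0364 mg/L.
Mass balance: 0.0364·10.23 = 0.226·Cₑ + 10·0.0056.
Cₑ = (0.3722 − 0.056) / 0.226 = 1.399 mg/L.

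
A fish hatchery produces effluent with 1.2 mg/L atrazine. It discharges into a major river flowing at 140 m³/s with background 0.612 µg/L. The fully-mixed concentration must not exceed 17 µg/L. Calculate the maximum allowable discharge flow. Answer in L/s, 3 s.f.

1940 L/s

0.612 µg/L = 0.000612 mg/L.
17 µg/L = 0.017 mg/L.
Mass balance at complete mixing: C_std·(Q_w + Q_r) = Q_w·C_e + Q_r·C_b.
Rearranging, Q_w = Q_r·(C_std − C_b)/(C_e − C_std) = 140·(0.017 − 0.000612) / (1.2 − 0.017) = 1.939 m³/s.
= 1939 L/s.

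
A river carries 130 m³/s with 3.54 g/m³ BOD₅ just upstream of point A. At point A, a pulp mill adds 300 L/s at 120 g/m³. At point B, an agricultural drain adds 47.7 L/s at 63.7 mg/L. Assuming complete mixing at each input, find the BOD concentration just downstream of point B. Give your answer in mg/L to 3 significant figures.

3.83 mg/L

300 L/s = 0.3 m³/s.
After input A: C = (130·3.54 + 0.3·120) / 130.3 = 3.808 mg/L.
47.7 L/s = 0.0477 m³/s.
After input B: C = (130.3·3.808 + 0.0477·63.7) / 130.3 = 3.83 mg/L.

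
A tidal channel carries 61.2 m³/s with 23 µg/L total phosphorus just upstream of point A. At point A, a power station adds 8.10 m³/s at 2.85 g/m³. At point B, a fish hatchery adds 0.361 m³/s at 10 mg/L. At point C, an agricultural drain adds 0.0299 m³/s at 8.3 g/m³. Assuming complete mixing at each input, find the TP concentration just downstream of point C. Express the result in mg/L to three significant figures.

0.407 mg/L

23 µg/L = 0.023 mg/L.
After input A: C = (61.2·0.023 + 8.1·2.85) / 69.3 = 0.3534 mg/L.
After input B: C = (69.3·0.3534 + 0.361·10) / 69.66 = 0.4034 mg/L.
After input C: C = (69.66·0.4034 + 0.0299·8.3) / 69.69 = 0.4068 mg/L.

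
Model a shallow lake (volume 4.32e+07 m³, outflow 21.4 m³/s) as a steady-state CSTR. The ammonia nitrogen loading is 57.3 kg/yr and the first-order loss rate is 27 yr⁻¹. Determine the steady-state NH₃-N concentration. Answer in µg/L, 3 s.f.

0.0311 µg/L

Outflow Q = 21.4 m³/s × 3.156e+07 s/yr = 6.753e+08 m³/yr.
Steady-state CSTR mass balance: W = Q·C + k·V·C, so C = W/(Q + kV).
Q + kV = 6.753e+08 + 27·4.32e+07 = 1.842e+09 m³/yr.
C = 57.3/1.842e+09 = 3.111e-08 kg/m³ = 3.111e-05 mg/L = 0.03111 µg/L.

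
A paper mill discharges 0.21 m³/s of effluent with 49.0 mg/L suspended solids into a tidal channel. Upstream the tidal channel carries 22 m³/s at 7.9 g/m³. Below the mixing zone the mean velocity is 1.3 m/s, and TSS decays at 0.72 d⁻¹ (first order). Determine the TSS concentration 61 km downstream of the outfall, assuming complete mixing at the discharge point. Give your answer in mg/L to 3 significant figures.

5.61 mg/L

After complete mixing, C₀ = (0.21·49 + 22·7.9) / 22.21 = 8.289 mg/L.
Travel time t = 6.1e+04 m / 1.3 m/s = 4.692e+04 s = 0.5431 d.
C = 8.289·exp(−0.72·0.5431) = 8.289·0.6764 = 5.606 mg/L.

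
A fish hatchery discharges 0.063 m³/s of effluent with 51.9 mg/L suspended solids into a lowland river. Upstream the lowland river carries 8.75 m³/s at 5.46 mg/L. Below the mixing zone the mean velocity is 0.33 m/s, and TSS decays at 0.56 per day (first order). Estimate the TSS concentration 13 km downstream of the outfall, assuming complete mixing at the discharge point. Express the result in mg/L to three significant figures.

4.49 mg/L

After complete mixing, C₀ = (0.063·51.9 + 8.75·5.46) / 8.813 = 5.792 mg/L.
Travel time t = 1.3e+04 m / 0.33 m/s = 3.939e+04 s = 0.4559 d.
C = 5.792·exp(−0.56·0.4559) = 5.792·0.7747 = 4.487 mg/L.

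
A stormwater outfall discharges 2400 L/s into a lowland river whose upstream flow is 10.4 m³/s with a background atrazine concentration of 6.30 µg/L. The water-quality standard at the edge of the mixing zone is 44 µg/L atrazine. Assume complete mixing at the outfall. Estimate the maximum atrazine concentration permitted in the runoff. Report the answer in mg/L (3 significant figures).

2400 L/s = 2.4 m³/s.
6.30 µg/L = 0.0063 mg/L.
44 µg/L = 0.044 mg/L.
Mass balance: 0.044·12.8 = 2.4·Cₑ + 10.4·0.0063.
Cₑ = (0.5632 − 0.06552) / 2.4 = 0.2074 mg/L.

0.207 mg/L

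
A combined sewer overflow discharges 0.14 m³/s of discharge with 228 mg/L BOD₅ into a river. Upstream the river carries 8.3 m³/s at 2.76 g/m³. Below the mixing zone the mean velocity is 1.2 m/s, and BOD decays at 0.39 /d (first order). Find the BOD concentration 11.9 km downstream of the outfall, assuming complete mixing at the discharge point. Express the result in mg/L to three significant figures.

6.21 mg/L

After complete mixing, C₀ = (0.14·228 + 8.3·2.76) / 8.44 = 6.496 mg/L.
Travel time t = 1.19e+04 m / 1.2 m/s = 9917 s = 0.1148 d.
C = 6.496·exp(−0.39·0.1148) = 6.496·0.9562 = 6.212 mg/L.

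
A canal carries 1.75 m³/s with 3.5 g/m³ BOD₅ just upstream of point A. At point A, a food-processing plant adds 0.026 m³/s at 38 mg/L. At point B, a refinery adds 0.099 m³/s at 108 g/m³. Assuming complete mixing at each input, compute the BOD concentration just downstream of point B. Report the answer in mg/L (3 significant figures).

After input A: C = (1.75·3.5 + 0.026·38) / 1.776 = 4.005 mg/L.
After input B: C = (1.776·4.005 + 0.099·108) / 1.875 = 9.496 mg/L.

9.50 mg/L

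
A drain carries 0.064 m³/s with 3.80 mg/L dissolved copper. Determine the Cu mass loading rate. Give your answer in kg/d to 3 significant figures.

21.0 kg/d

Mass flux = Q·C = 0.064 m³/s × 3.8 g/m³ = 0.2432 g/s.
= 0.2432 g/s × 86.4 = 21.01 kg/d.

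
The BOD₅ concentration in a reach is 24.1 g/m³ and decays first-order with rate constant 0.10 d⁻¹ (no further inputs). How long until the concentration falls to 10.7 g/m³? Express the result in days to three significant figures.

8.12 d

t = ln(C₀/C)/k = ln(24.1/10.7)/0.10 = 0.812/0.10 = 8.12 d.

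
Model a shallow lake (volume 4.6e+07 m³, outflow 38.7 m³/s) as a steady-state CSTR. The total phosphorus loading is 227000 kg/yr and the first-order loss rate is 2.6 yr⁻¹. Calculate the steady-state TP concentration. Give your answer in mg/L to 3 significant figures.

0.169 mg/L

Outflow Q = 38.7 m³/s × 3.156e+07 s/yr = 1.221e+09 m³/yr.
Steady-state CSTR mass balance: W = Q·C + k·V·C, so C = W/(Q + kV).
Q + kV = 1.221e+09 + 2.6·4.6e+07 = 1.341e+09 m³/yr.
C = 227000/1.341e+09 = 0.0001693 kg/m³ = 0.1693 mg/L.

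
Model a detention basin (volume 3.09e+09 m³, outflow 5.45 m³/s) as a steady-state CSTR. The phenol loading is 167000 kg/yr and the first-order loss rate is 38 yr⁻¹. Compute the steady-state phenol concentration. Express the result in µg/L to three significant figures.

Outflow Q = 5.45 m³/s × 3.156e+07 s/yr = 1.72e+08 m³/yr.
Steady-state CSTR mass balance: W = Q·C + k·V·C, so C = W/(Q + kV).
Q + kV = 1.72e+08 + 38·3.09e+09 = 1.176e+11 m³/yr.
C = 167000/1.176e+11 = 1.42e-06 kg/m³ = 0.00142 mg/L = 1.42 µg/L.

1.42 µg/L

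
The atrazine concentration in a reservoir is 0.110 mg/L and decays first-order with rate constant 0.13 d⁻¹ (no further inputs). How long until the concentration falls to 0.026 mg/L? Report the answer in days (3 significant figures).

11.1 d

t = ln(C₀/C)/k = ln(0.110/0.026)/0.13 = 1.442/0.13 = 11.1 d.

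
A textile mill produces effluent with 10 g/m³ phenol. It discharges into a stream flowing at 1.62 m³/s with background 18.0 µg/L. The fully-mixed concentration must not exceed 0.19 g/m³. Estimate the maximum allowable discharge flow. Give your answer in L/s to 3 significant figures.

18.0 µg/L = 0.018 mg/L.
Mass balance at complete mixing: C_std·(Q_w + Q_r) = Q_w·C_e + Q_r·C_b.
Rearranging, Q_w = Q_r·(C_std − C_b)/(C_e − C_std) = 1.62·(0.19 − 0.018) / (10 − 0.19) = 0.0284 m³/s.
= 28.4 L/s.

28.4 L/s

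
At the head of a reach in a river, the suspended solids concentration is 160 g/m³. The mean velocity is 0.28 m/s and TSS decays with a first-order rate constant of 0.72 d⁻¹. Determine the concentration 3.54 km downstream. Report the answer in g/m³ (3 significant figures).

Travel time t = 3.54 km / 0.28 m/s = 3540/0.28 = 1.264e+04 s = 0.1463 d.
First-order decay: C = 160·exp(−0.72·0.1463) = 160·0.9 = 144 g/m³.

144 g/m³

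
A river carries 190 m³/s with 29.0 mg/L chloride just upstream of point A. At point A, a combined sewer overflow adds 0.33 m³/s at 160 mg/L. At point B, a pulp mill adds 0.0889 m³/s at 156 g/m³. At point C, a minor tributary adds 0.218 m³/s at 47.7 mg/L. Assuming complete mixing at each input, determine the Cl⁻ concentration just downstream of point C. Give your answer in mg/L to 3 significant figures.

After input A: C = (190·29 + 0.33·160) / 190.3 = 29.23 mg/L.
After input B: C = (190.3·29.23 + 0.0889·156) / 190.4 = 29.29 mg/L.
After input C: C = (190.4·29.29 + 0.218·47.7) / 190.6 = 29.31 mg/L.

29.3 mg/L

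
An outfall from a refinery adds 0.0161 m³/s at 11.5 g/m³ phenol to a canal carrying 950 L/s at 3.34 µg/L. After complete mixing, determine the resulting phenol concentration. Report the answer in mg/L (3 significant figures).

0.195 mg/L

950 L/s = 0.95 m³/s.
3.34 µg/L = 0.00334 mg/L.
Conservation of mass across the mixing zone: C = (0.0161·11.5 + 0.95·0.00334) / (0.0161 + 0.95) = 0.1883/0.9661 = 0.1949 mg/L.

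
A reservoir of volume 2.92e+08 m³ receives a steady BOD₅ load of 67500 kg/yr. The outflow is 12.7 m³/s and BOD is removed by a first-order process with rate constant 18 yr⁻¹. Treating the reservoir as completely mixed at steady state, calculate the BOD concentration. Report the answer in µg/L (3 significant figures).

Outflow Q = 12.7 m³/s × 3.156e+07 s/yr = 4.008e+08 m³/yr.
Steady-state CSTR mass balance: W = Q·C + k·V·C, so C = W/(Q + kV).
Q + kV = 4.008e+08 + 18·2.92e+08 = 5.657e+09 m³/yr.
C = 67500/5.657e+09 = 1.193e-05 kg/m³ = 0.01193 mg/L = 11.93 µg/L.

11.9 µg/L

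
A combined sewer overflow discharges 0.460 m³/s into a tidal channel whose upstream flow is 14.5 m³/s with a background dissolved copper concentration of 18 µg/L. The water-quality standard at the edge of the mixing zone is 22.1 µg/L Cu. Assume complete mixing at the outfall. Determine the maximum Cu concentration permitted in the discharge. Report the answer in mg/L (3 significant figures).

18 µg/L = 0.018 mg/L.
22.1 µg/L = 0.0221 mg/L.
Mass balance: 0.0221·14.96 = 0.46·Cₑ + 14.5·0.018.
Cₑ = (0.3306 − 0.261) / 0.46 = 0.1513 mg/L.

0.151 mg/L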